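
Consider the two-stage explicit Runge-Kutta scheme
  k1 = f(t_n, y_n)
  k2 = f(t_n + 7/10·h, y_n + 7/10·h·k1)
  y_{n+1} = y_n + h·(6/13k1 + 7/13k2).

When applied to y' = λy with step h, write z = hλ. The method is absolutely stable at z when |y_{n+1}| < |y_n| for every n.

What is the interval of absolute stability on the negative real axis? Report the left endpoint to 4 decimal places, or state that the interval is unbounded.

z∈(-2.6531,0).

Set f=λy, z=hλ:
  k1=λy_n ⇒ h·k1=z·y_n;  k2=λ(1+7/10z)y_n ⇒ h·k2=z(1+7/10z)y_n
  y_{n+1}/y_n = 1 + 6/13z + 7/13z(1+7/10z) = 1 + z + 49/130z²
  ⇒ R(z) = 1 + z + 49/130z².

Find x<0 with |R(x)|<1.
x=-0.34: |R|=0.7036
R=1: x+49/130x²=0 ⇒ x=−130/49=-2.6531; min R=1−1/(4·49/130)=0.3367>−1
Confirm numerically:
  x=-2.311: |R|=0.70204 <1
  x=-1.702: |R|=0.38987 <1
  x=-1.131: |R|=0.35115 <1
  x=-3.245: |R|=1.72401 >1
  x=-2.733: |R|=1.08235 >1
Interval (-2.6531, 0).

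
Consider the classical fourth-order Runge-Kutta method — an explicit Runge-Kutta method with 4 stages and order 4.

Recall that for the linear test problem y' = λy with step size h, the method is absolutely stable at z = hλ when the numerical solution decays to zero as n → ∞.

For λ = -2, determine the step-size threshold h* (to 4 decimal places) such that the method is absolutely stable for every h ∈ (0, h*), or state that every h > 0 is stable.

With y'=λy (z=hλ):
  order 4, 4-stage ⇒ R(z)=1+z+z^2/2+z^3/6+z^4/24
  (e.g. R(-1.36)=0.28810, |R|=0.28810)

Find x<0 with |R(x)|<1.
x=-1.36: |R|=0.2881
|R(-2.61)|=0.7663 |R(-2.06)|=0.3552 |R(-1.46)|=0.2764
Bisect:
  x_lo=-3.6635 |R|=3.3578  x_hi=-0.1171 |R|=0.8895
  mid=-1.89030 |R|=0.30257 →hi
  mid=-2.77691 |R|=0.98743 →hi
  mid=-3.22021 |R|=1.87969 →lo
  mid=-2.99856 |R|=1.37212 →lo
  mid=-2.88773 |R|=1.16575 →lo
  mid=-2.83232 |R|=1.07324 →lo
  mid=-2.80461 |R|=1.02952 →lo
  mid=-2.79076 |R|=1.00827 →lo
  mid=-2.78383 |R|=0.99780 →hi
  ...
  [-2.78535,-2.78513] ⇒ x*=-2.7853
Interval (-2.7853, 0).

(-2.7853,0); λ=-2 ⇒ h* = 1.3926.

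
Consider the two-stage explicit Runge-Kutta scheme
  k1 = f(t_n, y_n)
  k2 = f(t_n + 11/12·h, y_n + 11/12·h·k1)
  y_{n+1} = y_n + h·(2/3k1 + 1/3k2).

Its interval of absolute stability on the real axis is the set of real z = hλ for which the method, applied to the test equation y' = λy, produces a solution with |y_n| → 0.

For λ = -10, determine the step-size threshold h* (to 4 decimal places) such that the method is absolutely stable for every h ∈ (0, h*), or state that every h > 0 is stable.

(-3.2727,0); λ=-10 ⇒ h* = (36/11)/10 = 0.3273.

Set f=λy, z=hλ:
  k1=λy_n ⇒ h·k1=z·y_n;  k2=λ(1+11/12z)y_n ⇒ h·k2=z(1+11/12z)y_n
  y_{n+1}/y_n = 1 + 2/3z + 1/3z(1+11/12z) = 1 + z + 11/36z²
  so R(z) = 1 + z + 11/36z².

Find x<0 with |R(x)|<1.
x=-1.48: |R|=0.1893
R=1: x+11/36x²=0 ⇒ x=−36/11=-3.2727; min R=1−1/(4·11/36)=0.1818>−1
Confirm numerically:
  x=-2.188: |R|=0.27480 <1
  x=-1.585: |R|=0.18262 <1
  x=-1.414: |R|=0.19693 <1
  x=-3.518: |R|=1.26365 >1
  x=-3.372: |R|=1.10228 >1
So |R|<1 on (-3.2727, 0).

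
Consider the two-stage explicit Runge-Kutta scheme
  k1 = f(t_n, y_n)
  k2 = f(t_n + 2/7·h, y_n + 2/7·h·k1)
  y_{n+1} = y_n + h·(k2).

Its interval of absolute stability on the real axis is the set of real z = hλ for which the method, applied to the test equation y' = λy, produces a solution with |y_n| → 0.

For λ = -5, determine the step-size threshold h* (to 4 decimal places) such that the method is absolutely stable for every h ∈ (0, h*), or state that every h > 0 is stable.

With y'=λy (z=hλ):
  k1=λy_n ⇒ h·k1=z·y_n;  k2=λ(1+2/7z)y_n ⇒ h·k2=z(1+2/7z)y_n
  y_{n+1}/y_n = 1 + z(1+2/7z) = 1 + z + 2/7z²
  R(z) = 1 + z + 2/7z².

Boundary: |R(x)|=1, x<0.
x=-1.05: |R|=0.2650
R=1: x+2/7x²=0 ⇒ x=−7/2=-3.5000; min R=1−1/(4·2/7)=0.1250>−1
Confirm numerically:
  x=-3.427: |R|=0.92852 <1
  x=-3.371: |R|=0.87575 <1
  x=-1.859: |R|=0.12839 <1
  x=-1.792: |R|=0.12550 <1
  x=-3.976: |R|=1.54074 >1
  x=-3.899: |R|=1.44449 >1
So |R|<1 on (-3.5000, 0).

(-3.5000,0); λ=-5 ⇒ h* = (7/2)/5 = 0.7000.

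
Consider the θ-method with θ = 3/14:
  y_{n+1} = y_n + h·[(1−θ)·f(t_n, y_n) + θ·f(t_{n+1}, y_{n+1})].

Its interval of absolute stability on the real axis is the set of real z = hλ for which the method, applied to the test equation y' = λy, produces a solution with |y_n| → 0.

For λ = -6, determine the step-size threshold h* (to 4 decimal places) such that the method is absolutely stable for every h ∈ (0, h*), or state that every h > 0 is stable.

On y'=λy, z=hλ:
  y_{n+1} = y_n + z·[11/14·y_n + 3/14·y_{n+1}] ⇒ (1 − 3/14z)y_{n+1} = (1 + 11/14z)y_n
  ⇒ R(z) = (1 + 11/14z)/(1 − 3/14z).

Solve |R(x)|<1 on ℝ⁻.
x=-1.7: |R|=0.2461
R=−1: 1+11/14x = −1+3/14x ⇒ -4/7x=2 ⇒ x=2/(-4/7)=-3.5000
Confirm numerically:
  x=-3.395: |R|=0.96527 <1
  x=-2.730: |R|=0.72240 <1
  x=-2.196: |R|=0.49330 <1
  x=-2.163: |R|=0.47796 <1
  x=-3.817: |R|=1.09964 >1
  x=-3.780: |R|=1.08840 >1
  x=-3.733: |R|=1.07397 >1
So |R|<1 on (-3.5000, 0).

(-3.5000,0); λ=-6 ⇒ h* = (7/2)/6 = 0.5833.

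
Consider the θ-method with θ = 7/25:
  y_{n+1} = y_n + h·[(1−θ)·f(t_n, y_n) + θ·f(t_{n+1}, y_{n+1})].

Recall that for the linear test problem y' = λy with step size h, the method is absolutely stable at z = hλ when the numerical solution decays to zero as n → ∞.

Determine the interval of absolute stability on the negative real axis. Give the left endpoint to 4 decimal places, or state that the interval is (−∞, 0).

z∈(-4.5455,0).

With y'=λy (z=hλ):
  y_{n+1} = y_n + z·[18/25·y_n + 7/25·y_{n+1}] ⇒ (1 − 7/25z)y_{n+1} = (1 + 18/25z)y_n
  R(z) = (1 + 18/25z)/(1 − 7/25z).

Need |R(x)|<1, x<0.
x=-0.66: |R|=0.4429
R=−1: 1+18/25x = −1+7/25x ⇒ -11/25x=2 ⇒ x=2/(-11/25)=-4.5455
Confirm numerically:
  x=-4.076: |R|=0.90353 <1
  x=-3.748: |R|=0.82879 <1
  x=-2.605: |R|=0.50630 <1
  x=-2.572: |R|=0.49521 <1
  x=-5.119: |R|=1.10371 >1
  x=-5.028: |R|=1.08818 >1
  x=-4.828: |R|=1.05286 >1
So |R|<1 on (-4.5455, 0).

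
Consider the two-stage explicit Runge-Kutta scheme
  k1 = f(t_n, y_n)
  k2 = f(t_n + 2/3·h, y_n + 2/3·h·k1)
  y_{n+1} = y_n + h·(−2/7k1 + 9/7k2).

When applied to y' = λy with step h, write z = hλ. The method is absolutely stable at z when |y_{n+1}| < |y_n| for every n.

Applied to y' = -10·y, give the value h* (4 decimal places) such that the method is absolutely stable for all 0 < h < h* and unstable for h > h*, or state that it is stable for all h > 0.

On y'=λy, z=hλ:
  k1=λy_n ⇒ h·k1=z·y_n;  k2=λ(1+2/3z)y_n ⇒ h·k2=z(1+2/3z)y_n
  y_{n+1}/y_n = 1 − 2/7z + 9/7z(1+2/3z) = 1 + z + 6/7z²
  Hence R(z) = 1 + z + 6/7z².

Find x<0 with |R(x)|<1.
x=-1.47: |R|=1.3822
R=1: x+6/7x²=0 ⇒ x=−7/6=-1.1667; min R=1−1/(4·6/7)=0.7083>−1
Confirm numerically:
  x=-1.000: |R|=0.85714 <1
  x=-0.977: |R|=0.84117 <1
  x=-0.496: |R|=0.71487 <1
  x=-1.653: |R|=1.68906 >1
  x=-1.453: |R|=1.35661 >1
So |R|<1 on (-1.1667, 0).

(-1.1667,0); λ=-10 ⇒ h* = (7/6)/10 = 0.1167.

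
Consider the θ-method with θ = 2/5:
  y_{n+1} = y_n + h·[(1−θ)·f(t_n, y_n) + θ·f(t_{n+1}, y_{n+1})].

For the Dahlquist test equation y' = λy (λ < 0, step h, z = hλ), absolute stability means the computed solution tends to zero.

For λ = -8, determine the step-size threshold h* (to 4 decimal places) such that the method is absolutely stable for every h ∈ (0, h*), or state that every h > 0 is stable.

(-10.0000,0); λ=-8 ⇒ h* = (10)/8 = 1.2500.

On y'=λy, z=hλ:
  y_{n+1} = y_n + z·[3/5·y_n + 2/5·y_{n+1}] ⇒ (1 − 2/5z)y_{n+1} = (1 + 3/5z)y_n
  ⇒ R(z) = (1 + 3/5z)/(1 − 2/5z).

Need |R(x)|<1, x<0.
x=-1.08: |R|=0.2458
R=−1: 1+3/5x = −1+2/5x ⇒ -1/5x=2 ⇒ x=2/(-1/5)=-10.0000
Confirm numerically:
  x=-9.121: |R|=0.96218 <1
  x=-7.847: |R|=0.89596 <1
  x=-5.928: |R|=0.75842 <1
  x=-4.884: |R|=0.65358 <1
  x=-10.187: |R|=1.00737 >1
  x=-10.179: |R|=1.00706 >1
  x=-10.138: |R|=1.00546 >1
Interval (-10.0000, 0).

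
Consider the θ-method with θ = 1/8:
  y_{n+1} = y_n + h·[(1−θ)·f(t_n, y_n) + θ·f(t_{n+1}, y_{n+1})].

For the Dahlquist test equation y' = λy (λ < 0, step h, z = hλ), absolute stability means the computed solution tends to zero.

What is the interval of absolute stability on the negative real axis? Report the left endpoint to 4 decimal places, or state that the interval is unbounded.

Test eqn y'=λy, z=hλ:
  y_{n+1} = y_n + z·[7/8·y_n + 1/8·y_{n+1}] ⇒ (1 − 1/8z)y_{n+1} = (1 + 7/8z)y_n
  Hence R(z) = (1 + 7/8z)/(1 − 1/8z).

Solve |R(x)|<1 on ℝ⁻.
x=-1.72: |R|=0.4156
R=−1: 1+7/8x = −1+1/8x ⇒ -3/4x=2 ⇒ x=2/(-3/4)=-2.6667
Confirm numerically:
  x=-2.231: |R|=0.74450 <1
  x=-2.192: |R|=0.72057 <1
  x=-1.196: |R|=0.04045 <1
  x=-3.242: |R|=1.30706 >1
  x=-3.106: |R|=1.23735 >1
  x=-2.967: |R|=1.16431 >1
So |R|<1 on (-2.6667, 0).

(-2.6667, 0).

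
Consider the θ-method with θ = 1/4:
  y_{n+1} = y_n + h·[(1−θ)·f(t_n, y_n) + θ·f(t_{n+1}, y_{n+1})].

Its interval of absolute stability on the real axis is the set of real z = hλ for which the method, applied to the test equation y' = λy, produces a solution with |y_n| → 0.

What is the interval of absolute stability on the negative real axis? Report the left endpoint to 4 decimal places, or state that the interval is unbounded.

z∈(-4.0000,0).

Set f=λy, z=hλ:
  y_{n+1} = y_n + z·[3/4·y_n + 1/4·y_{n+1}] ⇒ (1 − 1/4z)y_{n+1} = (1 + 3/4z)y_n
  so R(z) = (1 + 3/4z)/(1 − 1/4z).

Boundary: |R(x)|=1, x<0.
x=-1.18: |R|=0.0888
R=−1: 1+3/4x = −1+1/4x ⇒ -1/2x=2 ⇒ x=2/(-1/2)=-4.0000
Confirm numerically:
  x=-3.487: |R|=0.86296 <1
  x=-3.346: |R|=0.82194 <1
  x=-2.540: |R|=0.55352 <1
  x=-2.309: |R|=0.46394 <1
  x=-4.533: |R|=1.12493 >1
  x=-4.179: |R|=1.04377 >1
  x=-4.049: |R|=1.01218 >1
Interval (-4.0000, 0).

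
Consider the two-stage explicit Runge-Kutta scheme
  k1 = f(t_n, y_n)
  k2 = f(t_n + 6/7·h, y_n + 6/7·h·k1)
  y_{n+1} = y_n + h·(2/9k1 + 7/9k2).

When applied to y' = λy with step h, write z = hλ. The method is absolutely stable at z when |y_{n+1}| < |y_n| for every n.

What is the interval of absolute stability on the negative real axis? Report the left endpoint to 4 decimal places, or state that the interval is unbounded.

z∈(-1.5000,0).

Set f=λy, z=hλ:
  k1=λy_n ⇒ h·k1=z·y_n;  k2=λ(1+6/7z)y_n ⇒ h·k2=z(1+6/7z)y_n
  y_{n+1}/y_n = 1 + 2/9z + 7/9z(1+6/7z) = 1 + z + 2/3z²
  so R(z) = 1 + z + 2/3z².

Find x<0 with |R(x)|<1.
x=-1.51: |R|=1.0101
R=1: x+2/3x²=0 ⇒ x=−3/2=-1.5000; min R=1−1/(4·2/3)=0.6250>−1
Confirm numerically:
  x=-1.214: |R|=0.76853 <1
  x=-1.175: |R|=0.74542 <1
  x=-0.976: |R|=0.65905 <1
  x=-2.045: |R|=1.74302 >1
  x=-1.791: |R|=1.34745 >1
Stable set (-1.5000, 0).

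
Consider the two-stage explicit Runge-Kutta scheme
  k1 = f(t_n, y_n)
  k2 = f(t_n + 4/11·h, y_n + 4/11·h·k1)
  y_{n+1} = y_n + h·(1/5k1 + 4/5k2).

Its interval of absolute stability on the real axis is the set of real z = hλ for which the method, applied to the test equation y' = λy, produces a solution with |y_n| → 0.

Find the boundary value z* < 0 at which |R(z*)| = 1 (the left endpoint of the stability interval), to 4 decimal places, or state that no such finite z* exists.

z* = -3.4375.

Set f=λy, z=hλ:
  k1=λy_n ⇒ h·k1=z·y_n;  k2=λ(1+4/11z)y_n ⇒ h·k2=z(1+4/11z)y_n
  y_{n+1}/y_n = 1 + 1/5z + 4/5z(1+4/11z) = 1 + z + 16/55z²
  so R(z) = 1 + z + 16/55z².

Need |R(x)|<1, x<0.
x=-1.78: |R|=0.1417
R=1: x+16/55x²=0 ⇒ x=−55/16=-3.4375; min R=1−1/(4·16/55)=0.1406>−1
Confirm numerically:
  x=-1.944: |R|=0.15539 <1
  x=-1.715: |R|=0.14063 <1
  x=-1.500: |R|=0.15455 <1
  x=-3.972: |R|=1.61761 >1
  x=-3.803: |R|=1.40436 >1
Interval (-3.4375, 0).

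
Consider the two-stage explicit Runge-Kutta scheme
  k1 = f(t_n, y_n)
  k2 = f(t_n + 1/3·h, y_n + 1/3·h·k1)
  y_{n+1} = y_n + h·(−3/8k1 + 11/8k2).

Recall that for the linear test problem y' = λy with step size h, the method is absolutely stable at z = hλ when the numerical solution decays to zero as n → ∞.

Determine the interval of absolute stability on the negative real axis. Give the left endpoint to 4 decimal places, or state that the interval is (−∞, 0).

On y'=λy, z=hλ:
  k1=λy_n ⇒ h·k1=z·y_n;  k2=λ(1+1/3z)y_n ⇒ h·k2=z(1+1/3z)y_n
  y_{n+1}/y_n = 1 − 3/8z + 11/8z(1+1/3z) = 1 + z + 11/24z²
  so R(z) = 1 + z + 11/24z².

Solve |R(x)|<1 on ℝ⁻.
x=-0.96: |R|=0.4624
R=1: x+11/24x²=0 ⇒ x=−24/11=-2.1818; min R=1−1/(4·11/24)=0.4545>−1
Confirm numerically:
  x=-2.043: |R|=0.87001 <1
  x=-1.134: |R|=0.45540 <1
  x=-1.080: |R|=0.45460 <1
  x=-2.587: |R|=1.48043 >1
  x=-2.428: |R|=1.27396 >1
Stable set (-2.1818, 0).

(-2.1818, 0).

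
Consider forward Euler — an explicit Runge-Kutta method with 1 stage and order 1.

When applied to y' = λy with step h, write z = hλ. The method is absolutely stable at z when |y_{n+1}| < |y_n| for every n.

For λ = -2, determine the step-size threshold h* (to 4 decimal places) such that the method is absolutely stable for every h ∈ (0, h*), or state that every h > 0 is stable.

(-2.0000,0); λ=-2 ⇒ h* = 1.0000.

On y'=λy, z=hλ:
  order 1, 1-stage ⇒ R(z)=1+z
  (e.g. R(-1.6)=-0.60000, |R|=0.60000)

Boundary: |R(x)|=1, x<0.
x=-1.6: |R|=0.6000
|R(-2.29)|=1.2900 |R(-2.16)|=1.1600 |R(-0.81)|=0.1900
Bisect:
  x_lo=-2.5107 |R|=1.5107  x_hi=-0.2737 |R|=0.7263
  mid=-1.39221 |R|=0.39221 →hi
  mid=-1.95145 |R|=0.95145 →hi
  mid=-2.23106 |R|=1.23106 →lo
  mid=-2.09126 |R|=1.09126 →lo
  mid=-2.02135 |R|=1.02135 →lo
  mid=-1.98640 |R|=0.98640 →hi
  mid=-2.00387 |R|=1.00387 →lo
  mid=-1.99514 |R|=0.99514 →hi
  mid=-1.99951 |R|=0.99951 →hi
  ...
  [-2.00005,-1.99991] ⇒ x*=-2.0000
So |R|<1 on (-2.0000, 0).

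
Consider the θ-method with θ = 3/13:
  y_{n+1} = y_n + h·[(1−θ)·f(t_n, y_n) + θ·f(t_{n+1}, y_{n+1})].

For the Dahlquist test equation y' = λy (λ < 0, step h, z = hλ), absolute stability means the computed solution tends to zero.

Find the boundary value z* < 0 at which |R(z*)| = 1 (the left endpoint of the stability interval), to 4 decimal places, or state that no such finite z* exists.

z* = -3.7143.

With y'=λy (z=hλ):
  y_{n+1} = y_n + z·[10/13·y_n + 3/13·y_{n+1}] ⇒ (1 − 3/13z)y_{n+1} = (1 + 10/13z)y_n
  so R(z) = (1 + 10/13z)/(1 − 3/13z).

Need |R(x)|<1, x<0.
x=-0.96: |R|=0.2141
R=−1: 1+10/13x = −1+3/13x ⇒ -7/13x=2 ⇒ x=2/(-7/13)=-3.7143
Confirm numerically:
  x=-2.916: |R|=0.74306 <1
  x=-2.846: |R|=0.71780 <1
  x=-1.732: |R|=0.23741 <1
  x=-1.632: |R|=0.18552 <1
  x=-4.073: |R|=1.09957 >1
  x=-3.936: |R|=1.06256 >1
  x=-3.868: |R|=1.04373 >1
So |R|<1 on (-3.7143, 0).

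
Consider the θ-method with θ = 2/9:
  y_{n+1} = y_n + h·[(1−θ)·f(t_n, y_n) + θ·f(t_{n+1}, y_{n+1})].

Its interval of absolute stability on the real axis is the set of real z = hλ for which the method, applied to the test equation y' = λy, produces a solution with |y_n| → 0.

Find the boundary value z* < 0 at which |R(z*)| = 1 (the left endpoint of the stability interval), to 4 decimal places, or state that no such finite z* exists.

z* = -3.6000.

Test eqn y'=λy, z=hλ:
  y_{n+1} = y_n + z·[7/9·y_n + 2/9·y_{n+1}] ⇒ (1 − 2/9z)y_{n+1} = (1 + 7/9z)y_n
  so R(z) = (1 + 7/9z)/(1 − 2/9z).

Need |R(x)|<1, x<0.
x=-1.45: |R|=0.0966
R=−1: 1+7/9x = −1+2/9x ⇒ -5/9x=2 ⇒ x=2/(-5/9)=-3.6000
Confirm numerically:
  x=-3.232: |R|=0.88101 <1
  x=-3.149: |R|=0.85260 <1
  x=-2.035: |R|=0.40130 <1
  x=-1.799: |R|=0.28520 <1
  x=-4.065: |R|=1.13573 >1
  x=-3.785: |R|=1.05582 >1
  x=-3.658: |R|=1.01777 >1
Stable set (-3.6000, 0).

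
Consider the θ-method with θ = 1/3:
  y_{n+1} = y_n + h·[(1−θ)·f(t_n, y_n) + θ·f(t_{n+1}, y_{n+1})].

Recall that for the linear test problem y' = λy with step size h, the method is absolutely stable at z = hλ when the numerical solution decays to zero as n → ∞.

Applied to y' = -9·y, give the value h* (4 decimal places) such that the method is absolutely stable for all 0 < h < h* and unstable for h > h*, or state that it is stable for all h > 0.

Set f=λy, z=hλ:
  y_{n+1} = y_n + z·[2/3·y_n + 1/3·y_{n+1}] ⇒ (1 − 1/3z)y_{n+1} = (1 + 2/3z)y_n
  so R(z) = (1 + 2/3z)/(1 − 1/3z).

Boundary: |R(x)|=1, x<0.
x=-1.05: |R|=0.2222
R=−1: 1+2/3x = −1+1/3x ⇒ -1/3x=2 ⇒ x=2/(-1/3)=-6.0000
Confirm numerically:
  x=-5.220: |R|=0.90511 <1
  x=-4.620: |R|=0.81890 <1
  x=-3.979: |R|=0.71042 <1
  x=-3.459: |R|=0.60660 <1
  x=-6.154: |R|=1.01682 >1
  x=-6.114: |R|=1.01251 >1
  x=-6.078: |R|=1.00859 >1
Interval (-6.0000, 0).

(-6.0000,0); λ=-9 ⇒ h* = (6)/9 = 0.6667.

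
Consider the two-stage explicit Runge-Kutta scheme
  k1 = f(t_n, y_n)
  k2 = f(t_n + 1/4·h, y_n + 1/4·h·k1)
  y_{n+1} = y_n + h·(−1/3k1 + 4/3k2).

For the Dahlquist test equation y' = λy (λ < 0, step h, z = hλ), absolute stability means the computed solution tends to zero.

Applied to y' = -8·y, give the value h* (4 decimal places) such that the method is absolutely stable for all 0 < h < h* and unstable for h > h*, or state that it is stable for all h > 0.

(-3.0000,0); λ=-8 ⇒ h* = (3)/8 = 0.3750.

Test eqn y'=λy, z=hλ:
  k1=λy_n ⇒ h·k1=z·y_n;  k2=λ(1+1/4z)y_n ⇒ h·k2=z(1+1/4z)y_n
  y_{n+1}/y_n = 1 − 1/3z + 4/3z(1+1/4z) = 1 + z + 1/3z²
  so R(z) = 1 + z + 1/3z².

Solve |R(x)|<1 on ℝ⁻.
x=-1.54: |R|=0.2505
R=1: x+1/3x²=0 ⇒ x=−3=-3.0000; min R=1−1/(4·1/3)=0.2500>−1
Confirm numerically:
  x=-2.052: |R|=0.35157 <1
  x=-1.635: |R|=0.25607 <1
  x=-1.374: |R|=0.25529 <1
  x=-1.234: |R|=0.27359 <1
  x=-3.411: |R|=1.46731 >1
  x=-3.067: |R|=1.06850 >1
Interval (-3.0000, 0).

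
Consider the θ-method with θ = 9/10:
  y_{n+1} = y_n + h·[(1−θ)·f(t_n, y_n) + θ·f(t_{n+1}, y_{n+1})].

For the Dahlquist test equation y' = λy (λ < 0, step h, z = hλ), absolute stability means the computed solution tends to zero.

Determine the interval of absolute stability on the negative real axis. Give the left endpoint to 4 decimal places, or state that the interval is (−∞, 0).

(−∞, 0) — no finite endpoint.

Set f=λy, z=hλ:
  y_{n+1} = y_n + z·[1/10·y_n + 9/10·y_{n+1}] ⇒ (1 − 9/10z)y_{n+1} = (1 + 1/10z)y_n
  ⇒ R(z) = (1 + 1/10z)/(1 − 9/10z).

Boundary: |R(x)|=1, x<0.
x=-0.43: |R|=0.6900
x=-2: |R|=0.2857
x=-10: |R|=0.0000
x=-100: |R|=0.0989
θ=9/10≥1/2 ⇒ |1+1/10x|<|1−9/10x| ∀x<0 ⇒ interval (−∞,0).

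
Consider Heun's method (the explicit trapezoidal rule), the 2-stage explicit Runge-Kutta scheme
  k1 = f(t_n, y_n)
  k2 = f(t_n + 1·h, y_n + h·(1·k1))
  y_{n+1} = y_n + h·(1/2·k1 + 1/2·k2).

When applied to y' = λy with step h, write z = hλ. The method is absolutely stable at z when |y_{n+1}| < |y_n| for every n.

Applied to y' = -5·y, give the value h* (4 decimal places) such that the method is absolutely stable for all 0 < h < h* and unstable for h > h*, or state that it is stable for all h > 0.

Test eqn y'=λy, z=hλ:
  order 2, 2-stage ⇒ R(z)=1+z+z^2/2
  (e.g. R(-1.11)=0.50605, |R|=0.50605)

Need |R(x)|<1, x<0.
x=-1.11: |R|=0.5060
|R(-2.25)|=1.2812 |R(-1.43)|=0.5924 |R(-1.1)|=0.5050
Bisect:
  x_lo=-2.4023 |R|=1.4833  x_hi=-0.3442 |R|=0.7150
  mid=-1.37328 |R|=0.56967 →hi
  mid=-1.88781 |R|=0.89411 →hi
  mid=-2.14508 |R|=1.15560 →lo
  mid=-2.01645 |R|=1.01658 →lo
  mid=-1.95213 |R|=0.95328 →hi
  mid=-1.98429 |R|=0.98441 →hi
  mid=-2.00037 |R|=1.00037 →lo
  mid=-1.99233 |R|=0.99236 →hi
  mid=-1.99635 |R|=0.99635 →hi
  ...
  [-2.00012,-1.99999] ⇒ x*=-2.0000
So |R|<1 on (-2.0000, 0).

(-2.0000,0); λ=-5 ⇒ h* = 0.4000.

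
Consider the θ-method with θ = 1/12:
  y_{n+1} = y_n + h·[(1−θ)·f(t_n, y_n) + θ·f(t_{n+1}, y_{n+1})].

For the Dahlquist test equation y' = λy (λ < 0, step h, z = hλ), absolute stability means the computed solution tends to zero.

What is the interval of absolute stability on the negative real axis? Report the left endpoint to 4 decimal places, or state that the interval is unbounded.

Set f=λy, z=hλ:
  y_{n+1} = y_n + z·[11/12·y_n + 1/12·y_{n+1}] ⇒ (1 − 1/12z)y_{n+1} = (1 + 11/12z)y_n
  R(z) = (1 + 11/12z)/(1 − 1/12z).

Solve |R(x)|<1 on ℝ⁻.
x=-0.79: |R|=0.2588
R=−1: 1+11/12x = −1+1/12x ⇒ -5/6x=2 ⇒ x=2/(-5/6)=-2.4000
Confirm numerically:
  x=-2.224: |R|=0.87627 <1
  x=-1.856: |R|=0.60739 <1
  x=-1.516: |R|=0.34596 <1
  x=-1.186: |R|=0.07933 <1
  x=-2.955: |R|=1.37111 >1
  x=-2.854: |R|=1.30564 >1
Stable set (-2.4000, 0).

(-2.4000, 0).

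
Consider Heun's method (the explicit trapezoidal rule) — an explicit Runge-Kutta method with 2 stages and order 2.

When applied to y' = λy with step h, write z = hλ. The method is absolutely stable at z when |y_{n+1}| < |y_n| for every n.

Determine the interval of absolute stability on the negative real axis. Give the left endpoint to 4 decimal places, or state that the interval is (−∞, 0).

With y'=λy (z=hλ):
  order 2, 2-stage ⇒ R(z)=1+z+z^2/2
  (e.g. R(-1.68)=0.73120, |R|=0.73120)

Solve |R(x)|<1 on ℝ⁻.
x=-1.68: |R|=0.7312
|R(-2.17)|=1.1845 |R(-1.91)|=0.9140 |R(-1.32)|=0.5512
Bisect:
  x_lo=-2.6982 |R|=1.9419  x_hi=-0.3432 |R|=0.7157
  mid=-1.52067 |R|=0.63555 →hi
  mid=-2.10942 |R|=1.11541 →lo
  mid=-1.81505 |R|=0.83215 →hi
  mid=-1.96224 |R|=0.96295 →hi
  mid=-2.03583 |R|=1.03647 →lo
  mid=-1.99903 |R|=0.99903 →hi
  mid=-2.01743 |R|=1.01758 →lo
  ...
  [-2.00004,-1.99989] ⇒ x*=-2.0000
Interval (-2.0000, 0).

(-2.0000, 0).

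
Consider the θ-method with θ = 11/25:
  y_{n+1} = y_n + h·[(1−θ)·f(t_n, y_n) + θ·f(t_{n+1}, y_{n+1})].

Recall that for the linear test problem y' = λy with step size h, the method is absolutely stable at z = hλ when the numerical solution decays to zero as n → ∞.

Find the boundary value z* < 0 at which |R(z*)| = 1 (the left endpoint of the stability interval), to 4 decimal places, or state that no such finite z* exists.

left endpoint -16.6667.

Test eqn y'=λy, z=hλ:
  y_{n+1} = y_n + z·[14/25·y_n + 11/25·y_{n+1}] ⇒ (1 − 11/25z)y_{n+1} = (1 + 14/25z)y_n
  Hence R(z) = (1 + 14/25z)/(1 − 11/25z).

Boundary: |R(x)|=1, x<0.
x=-0.84: |R|=0.3867
R=−1: 1+14/25x = −1+11/25x ⇒ -3/25x=2 ⇒ x=2/(-3/25)=-16.6667
Confirm numerically:
  x=-16.044: |R|=0.99073 <1
  x=-13.688: |R|=0.94910 <1
  x=-8.958: |R|=0.81280 <1
  x=-16.933: |R|=1.00378 >1
  x=-16.903: |R|=1.00336 >1
  x=-16.853: |R|=1.00266 >1
So |R|<1 on (-16.6667, 0).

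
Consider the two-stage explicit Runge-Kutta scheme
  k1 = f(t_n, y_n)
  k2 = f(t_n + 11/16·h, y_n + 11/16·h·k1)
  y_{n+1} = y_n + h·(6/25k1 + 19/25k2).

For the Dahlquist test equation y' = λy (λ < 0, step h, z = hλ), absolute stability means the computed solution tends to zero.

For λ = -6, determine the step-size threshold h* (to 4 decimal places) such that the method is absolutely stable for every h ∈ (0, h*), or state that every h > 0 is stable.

Set f=λy, z=hλ:
  k1=λy_n ⇒ h·k1=z·y_n;  k2=λ(1+11/16z)y_n ⇒ h·k2=z(1+11/16z)y_n
  y_{n+1}/y_n = 1 + 6/25z + 19/25z(1+11/16z) = 1 + z + 209/400z²
  Hence R(z) = 1 + z + 209/400z².

Find x<0 with |R(x)|<1.
x=-1.27: |R|=0.5727
R=1: x+209/400x²=0 ⇒ x=−400/209=-1.9139; min R=1−1/(4·209/400)=0.5215>−1
Confirm numerically:
  x=-1.567: |R|=0.71599 <1
  x=-1.514: |R|=0.68367 <1
  x=-1.428: |R|=0.63747 <1
  x=-2.435: |R|=1.66302 >1
  x=-2.065: |R|=1.16306 >1
  x=-1.953: |R|=1.03992 >1
Interval (-1.9139, 0).

(-1.9139,0); λ=-6 ⇒ h* = (400/209)/6 = 0.3190.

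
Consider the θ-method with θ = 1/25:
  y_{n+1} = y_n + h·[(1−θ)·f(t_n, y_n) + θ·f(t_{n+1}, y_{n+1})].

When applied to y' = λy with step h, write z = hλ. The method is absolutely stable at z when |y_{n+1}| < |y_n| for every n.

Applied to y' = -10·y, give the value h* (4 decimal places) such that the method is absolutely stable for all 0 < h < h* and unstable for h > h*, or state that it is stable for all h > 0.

(-2.1739,0); λ=-10 ⇒ h* = (50/23)/10 = 0.2174.

Set f=λy, z=hλ:
  y_{n+1} = y_n + z·[24/25·y_n + 1/25·y_{n+1}] ⇒ (1 − 1/25z)y_{n+1} = (1 + 24/25z)y_n
  so R(z) = (1 + 24/25z)/(1 − 1/25z).

Find x<0 with |R(x)|<1.
x=-1.5: |R|=0.4151
R=−1: 1+24/25x = −1+1/25x ⇒ -23/25x=2 ⇒ x=2/(-23/25)=-2.1739
Confirm numerically:
  x=-1.877: |R|=0.74592 <1
  x=-1.597: |R|=0.50111 <1
  x=-0.879: |R|=0.15086 <1
  x=-2.618: |R|=1.36983 >1
  x=-2.531: |R|=1.29832 >1
Stable set (-2.1739, 0).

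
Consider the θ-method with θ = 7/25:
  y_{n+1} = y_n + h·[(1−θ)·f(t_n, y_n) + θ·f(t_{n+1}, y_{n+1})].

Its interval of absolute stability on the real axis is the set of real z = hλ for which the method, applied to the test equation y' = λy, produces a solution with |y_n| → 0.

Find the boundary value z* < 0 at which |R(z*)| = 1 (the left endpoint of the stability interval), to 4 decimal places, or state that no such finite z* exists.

z* = -4.5455.

On y'=λy, z=hλ:
  y_{n+1} = y_n + z·[18/25·y_n + 7/25·y_{n+1}] ⇒ (1 − 7/25z)y_{n+1} = (1 + 18/25z)y_n
  ⇒ R(z) = (1 + 18/25z)/(1 − 7/25z).

Solve |R(x)|<1 on ℝ⁻.
x=-1.18: |R|=0.1130
R=−1: 1+18/25x = −1+7/25x ⇒ -11/25x=2 ⇒ x=2/(-11/25)=-4.5455
Confirm numerically:
  x=-4.409: |R|=0.97313 <1
  x=-3.511: |R|=0.77048 <1
  x=-2.352: |R|=0.41810 <1
  x=-1.859: |R|=0.22261 <1
  x=-5.093: |R|=1.09931 >1
  x=-5.076: |R|=1.09641 >1
  x=-4.756: |R|=1.03973 >1
Interval (-4.5455, 0).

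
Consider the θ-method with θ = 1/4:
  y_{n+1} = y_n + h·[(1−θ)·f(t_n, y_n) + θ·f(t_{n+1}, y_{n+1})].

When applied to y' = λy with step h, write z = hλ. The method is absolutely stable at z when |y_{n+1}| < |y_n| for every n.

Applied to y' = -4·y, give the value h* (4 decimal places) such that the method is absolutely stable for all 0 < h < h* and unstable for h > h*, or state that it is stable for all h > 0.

Test eqn y'=λy, z=hλ:
  y_{n+1} = y_n + z·[3/4·y_n + 1/4·y_{n+1}] ⇒ (1 − 1/4z)y_{n+1} = (1 + 3/4z)y_n
  Hence R(z) = (1 + 3/4z)/(1 − 1/4z).

Solve |R(x)|<1 on ℝ⁻.
x=-1.01: |R|=0.1936
R=−1: 1+3/4x = −1+1/4x ⇒ -1/2x=2 ⇒ x=2/(-1/2)=-4.0000
Confirm numerically:
  x=-3.572: |R|=0.88695 <1
  x=-3.135: |R|=0.75753 <1
  x=-2.619: |R|=0.58272 <1
  x=-4.477: |R|=1.11254 >1
  x=-4.238: |R|=1.05778 >1
Interval (-4.0000, 0).

(-4.0000,0); λ=-4 ⇒ h* = (4)/4 = 1.0000.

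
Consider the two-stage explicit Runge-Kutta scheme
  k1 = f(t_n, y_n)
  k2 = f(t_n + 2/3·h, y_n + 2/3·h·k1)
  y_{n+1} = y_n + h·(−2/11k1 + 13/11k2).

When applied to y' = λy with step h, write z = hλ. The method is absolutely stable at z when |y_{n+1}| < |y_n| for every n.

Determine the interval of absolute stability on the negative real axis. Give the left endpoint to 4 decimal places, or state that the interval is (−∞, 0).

With y'=λy (z=hλ):
  k1=λy_n ⇒ h·k1=z·y_n;  k2=λ(1+2/3z)y_n ⇒ h·k2=z(1+2/3z)y_n
  y_{n+1}/y_n = 1 − 2/11z + 13/11z(1+2/3z) = 1 + z + 26/33z²
  ⇒ R(z) = 1 + z + 26/33z².

Find x<0 with |R(x)|<1.
x=-0.72: |R|=0.6884
R=1: x+26/33x²=0 ⇒ x=−33/26=-1.2692; min R=1−1/(4·26/33)=0.6827>−1
Confirm numerically:
  x=-1.134: |R|=0.87918 <1
  x=-0.819: |R|=0.70948 <1
  x=-0.739: |R|=0.69128 <1
  x=-1.829: |R|=1.80664 >1
  x=-1.659: |R|=1.50946 >1
  x=-1.527: |R|=1.31012 >1
Stable set (-1.2692, 0).

z∈(-1.2692,0).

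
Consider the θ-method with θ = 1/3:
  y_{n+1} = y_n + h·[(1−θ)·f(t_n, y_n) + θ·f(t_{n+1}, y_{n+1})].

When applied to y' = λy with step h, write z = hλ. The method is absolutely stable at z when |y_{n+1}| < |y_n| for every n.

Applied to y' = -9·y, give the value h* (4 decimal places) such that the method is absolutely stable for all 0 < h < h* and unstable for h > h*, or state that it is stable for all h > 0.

With y'=λy (z=hλ):
  y_{n+1} = y_n + z·[2/3·y_n + 1/3·y_{n+1}] ⇒ (1 − 1/3z)y_{n+1} = (1 + 2/3z)y_n
  Hence R(z) = (1 + 2/3z)/(1 − 1/3z).

Solve |R(x)|<1 on ℝ⁻.
x=-0.36: |R|=0.6786
R=−1: 1+2/3x = −1+1/3x ⇒ -1/3x=2 ⇒ x=2/(-1/3)=-6.0000
Confirm numerically:
  x=-4.650: |R|=0.82353 <1
  x=-3.806: |R|=0.67764 <1
  x=-3.071: |R|=0.51754 <1
  x=-6.562: |R|=1.05877 >1
  x=-6.395: |R|=1.04204 >1
  x=-6.126: |R|=1.01381 >1
So |R|<1 on (-6.0000, 0).

(-6.0000,0); λ=-9 ⇒ h* = (6)/9 = 0.6667.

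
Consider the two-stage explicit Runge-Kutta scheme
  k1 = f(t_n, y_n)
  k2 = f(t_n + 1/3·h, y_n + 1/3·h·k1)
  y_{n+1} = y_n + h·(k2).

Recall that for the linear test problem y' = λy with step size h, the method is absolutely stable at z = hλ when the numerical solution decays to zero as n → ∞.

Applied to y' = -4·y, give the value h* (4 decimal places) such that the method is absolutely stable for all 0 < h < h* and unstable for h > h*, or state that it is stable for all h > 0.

(-3.0000,0); λ=-4 ⇒ h* = (3)/4 = 0.7500.

On y'=λy, z=hλ:
  k1=λy_n ⇒ h·k1=z·y_n;  k2=λ(1+1/3z)y_n ⇒ h·k2=z(1+1/3z)y_n
  y_{n+1}/y_n = 1 + z(1+1/3z) = 1 + z + 1/3z²
  ⇒ R(z) = 1 + z + 1/3z².

Solve |R(x)|<1 on ℝ⁻.
x=-1.31: |R|=0.2620
R=1: x+1/3x²=0 ⇒ x=−3=-3.0000; min R=1−1/(4·1/3)=0.2500>−1
Confirm numerically:
  x=-2.743: |R|=0.76502 <1
  x=-2.383: |R|=0.50990 <1
  x=-2.317: |R|=0.47250 <1
  x=-1.505: |R|=0.25001 <1
  x=-3.581: |R|=1.69352 >1
  x=-3.505: |R|=1.59001 >1
  x=-3.174: |R|=1.18409 >1
So |R|<1 on (-3.0000, 0).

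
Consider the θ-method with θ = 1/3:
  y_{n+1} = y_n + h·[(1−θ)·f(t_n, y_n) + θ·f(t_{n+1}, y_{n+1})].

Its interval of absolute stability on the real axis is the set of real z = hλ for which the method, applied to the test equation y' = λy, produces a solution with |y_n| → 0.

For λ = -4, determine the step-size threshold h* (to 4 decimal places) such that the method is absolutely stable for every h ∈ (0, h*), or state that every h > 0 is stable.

Test eqn y'=λy, z=hλ:
  y_{n+1} = y_n + z·[2/3·y_n + 1/3·y_{n+1}] ⇒ (1 − 1/3z)y_{n+1} = (1 + 2/3z)y_n
  R(z) = (1 + 2/3z)/(1 − 1/3z).

Solve |R(x)|<1 on ℝ⁻.
x=-0.53: |R|=0.5496
R=−1: 1+2/3x = −1+1/3x ⇒ -1/3x=2 ⇒ x=2/(-1/3)=-6.0000
Confirm numerically:
  x=-5.635: |R|=0.95773 <1
  x=-4.407: |R|=0.78493 <1
  x=-3.736: |R|=0.66390 <1
  x=-6.330: |R|=1.03537 >1
So |R|<1 on (-6.0000, 0).

(-6.0000,0); λ=-4 ⇒ h* = (6)/4 = 1.5000.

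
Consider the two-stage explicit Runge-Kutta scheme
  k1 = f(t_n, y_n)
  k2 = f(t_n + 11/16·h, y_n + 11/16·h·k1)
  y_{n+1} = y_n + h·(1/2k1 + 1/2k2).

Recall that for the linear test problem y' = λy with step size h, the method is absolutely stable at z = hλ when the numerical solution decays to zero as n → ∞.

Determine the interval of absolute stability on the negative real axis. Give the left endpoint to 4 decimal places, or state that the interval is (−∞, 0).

Set f=λy, z=hλ:
  k1=λy_n ⇒ h·k1=z·y_n;  k2=λ(1+11/16z)y_n ⇒ h·k2=z(1+11/16z)y_n
  y_{n+1}/y_n = 1 + 1/2z + 1/2z(1+11/16z) = 1 + z + 11/32z²
  Hence R(z) = 1 + z + 11/32z².

Need |R(x)|<1, x<0.
x=-0.98: |R|=0.3501
R=1: x+11/32x²=0 ⇒ x=−32/11=-2.9091; min R=1−1/(4·11/32)=0.2727>−1
Confirm numerically:
  x=-2.442: |R|=0.60791 <1
  x=-2.223: |R|=0.47572 <1
  x=-1.922: |R|=0.34784 <1
  x=-1.250: |R|=0.28711 <1
  x=-3.364: |R|=1.52605 >1
  x=-2.975: |R|=1.06740 >1
Stable set (-2.9091, 0).

z∈(-2.9091,0).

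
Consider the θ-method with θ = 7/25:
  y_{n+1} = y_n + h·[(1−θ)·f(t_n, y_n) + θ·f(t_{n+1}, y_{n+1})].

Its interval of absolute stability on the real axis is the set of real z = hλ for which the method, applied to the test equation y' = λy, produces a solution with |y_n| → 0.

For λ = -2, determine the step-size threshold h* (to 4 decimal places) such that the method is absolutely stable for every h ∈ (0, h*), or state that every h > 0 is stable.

Set f=λy, z=hλ:
  y_{n+1} = y_n + z·[18/25·y_n + 7/25·y_{n+1}] ⇒ (1 − 7/25z)y_{n+1} = (1 + 18/25z)y_n
  so R(z) = (1 + 18/25z)/(1 − 7/25z).

Boundary: |R(x)|=1, x<0.
x=-0.71: |R|=0.4077
R=−1: 1+18/25x = −1+7/25x ⇒ -11/25x=2 ⇒ x=2/(-11/25)=-4.5455
Confirm numerically:
  x=-4.222: |R|=0.93478 <1
  x=-4.113: |R|=0.91157 <1
  x=-3.793: |R|=0.83944 <1
  x=-5.135: |R|=1.10641 >1
  x=-4.643: |R|=1.01866 >1
  x=-4.566: |R|=1.00397 >1
Stable set (-4.5455, 0).

(-4.5455,0); λ=-2 ⇒ h* = (50/11)/2 = 2.2727.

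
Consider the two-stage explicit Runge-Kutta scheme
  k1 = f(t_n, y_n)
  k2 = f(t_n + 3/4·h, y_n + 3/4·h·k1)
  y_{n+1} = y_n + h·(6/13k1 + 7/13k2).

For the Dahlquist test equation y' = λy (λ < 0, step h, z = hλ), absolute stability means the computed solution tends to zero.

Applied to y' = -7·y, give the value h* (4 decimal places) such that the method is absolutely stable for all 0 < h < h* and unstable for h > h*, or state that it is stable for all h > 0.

(-2.4762,0); λ=-7 ⇒ h* = (52/21)/7 = 0.3537.

Test eqn y'=λy, z=hλ:
  k1=λy_n ⇒ h·k1=z·y_n;  k2=λ(1+3/4z)y_n ⇒ h·k2=z(1+3/4z)y_n
  y_{n+1}/y_n = 1 + 6/13z + 7/13z(1+3/4z) = 1 + z + 21/52z²
  R(z) = 1 + z + 21/52z².

Find x<0 with |R(x)|<1.
x=-0.8: |R|=0.4585
R=1: x+21/52x²=0 ⇒ x=−52/21=-2.4762; min R=1−1/(4·21/52)=0.3810>−1
Confirm numerically:
  x=-1.277: |R|=0.38156 <1
  x=-1.218: |R|=0.38112 <1
  x=-1.135: |R|=0.38524 <1
  x=-2.851: |R|=1.43154 >1
  x=-2.814: |R|=1.38389 >1
  x=-2.613: |R|=1.14437 >1
Interval (-2.4762, 0).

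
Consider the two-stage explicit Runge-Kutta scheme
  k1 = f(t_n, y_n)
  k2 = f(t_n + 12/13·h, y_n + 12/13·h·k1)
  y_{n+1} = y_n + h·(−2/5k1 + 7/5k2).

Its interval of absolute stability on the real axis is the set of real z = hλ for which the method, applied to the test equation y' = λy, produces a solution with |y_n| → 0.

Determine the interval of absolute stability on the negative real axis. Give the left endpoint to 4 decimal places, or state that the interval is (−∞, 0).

On y'=λy, z=hλ:
  k1=λy_n ⇒ h·k1=z·y_n;  k2=λ(1+12/13z)y_n ⇒ h·k2=z(1+12/13z)y_n
  y_{n+1}/y_n = 1 − 2/5z + 7/5z(1+12/13z) = 1 + z + 84/65z²
  so R(z) = 1 + z + 84/65z².

Boundary: |R(x)|=1, x<0.
x=-0.66: |R|=0.9029
R=1: x+84/65x²=0 ⇒ x=−65/84=-0.7738; min R=1−1/(4·84/65)=0.8065>−1
Confirm numerically:
  x=-0.681: |R|=0.91832 <1
  x=-0.607: |R|=0.86915 <1
  x=-0.513: |R|=0.82710 <1
  x=-1.235: |R|=1.73606 >1
  x=-1.117: |R|=1.49540 >1
  x=-0.818: |R|=1.04671 >1
Stable set (-0.7738, 0).

z∈(-0.7738,0).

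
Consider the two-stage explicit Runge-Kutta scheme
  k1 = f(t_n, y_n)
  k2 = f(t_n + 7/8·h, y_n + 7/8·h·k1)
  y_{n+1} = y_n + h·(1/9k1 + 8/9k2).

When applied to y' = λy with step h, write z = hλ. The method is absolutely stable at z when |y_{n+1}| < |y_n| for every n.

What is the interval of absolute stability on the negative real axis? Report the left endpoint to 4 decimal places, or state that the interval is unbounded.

Set f=λy, z=hλ:
  k1=λy_n ⇒ h·k1=z·y_n;  k2=λ(1+7/8z)y_n ⇒ h·k2=z(1+7/8z)y_n
  y_{n+1}/y_n = 1 + 1/9z + 8/9z(1+7/8z) = 1 + z + 7/9z²
  ⇒ R(z) = 1 + z + 7/9z².

Need |R(x)|<1, x<0.
x=-1.1: |R|=0.8411
R=1: x+7/9x²=0 ⇒ x=−9/7=-1.2857; min R=1−1/(4·7/9)=0.6786>−1
Confirm numerically:
  x=-0.970: |R|=0.76181 <1
  x=-0.814: |R|=0.70135 <1
  x=-0.591: |R|=0.68066 <1
  x=-1.629: |R|=1.43494 >1
  x=-1.330: |R|=1.04581 >1
  x=-1.320: |R|=1.03520 >1
So |R|<1 on (-1.2857, 0).

(-1.2857, 0).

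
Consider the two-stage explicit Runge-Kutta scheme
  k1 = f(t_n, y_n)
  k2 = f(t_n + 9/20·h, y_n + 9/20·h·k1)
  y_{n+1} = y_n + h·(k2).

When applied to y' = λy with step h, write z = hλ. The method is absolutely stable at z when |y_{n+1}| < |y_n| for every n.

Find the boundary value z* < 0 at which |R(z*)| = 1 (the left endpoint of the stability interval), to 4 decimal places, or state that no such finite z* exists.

z* = -2.2222.

Test eqn y'=λy, z=hλ:
  k1=λy_n ⇒ h·k1=z·y_n;  k2=λ(1+9/20z)y_n ⇒ h·k2=z(1+9/20z)y_n
  y_{n+1}/y_n = 1 + z(1+9/20z) = 1 + z + 9/20z²
  so R(z) = 1 + z + 9/20z².

Boundary: |R(x)|=1, x<0.
x=-1.22: |R|=0.4498
R=1: x+9/20x²=0 ⇒ x=−20/9=-2.2222; min R=1−1/(4·9/20)=0.4444>−1
Confirm numerically:
  x=-2.179: |R|=0.95762 <1
  x=-1.474: |R|=0.50370 <1
  x=-1.300: |R|=0.46050 <1
  x=-0.943: |R|=0.45716 <1
  x=-2.416: |R|=1.21068 >1
  x=-2.335: |R|=1.11850 >1
Interval (-2.2222, 0).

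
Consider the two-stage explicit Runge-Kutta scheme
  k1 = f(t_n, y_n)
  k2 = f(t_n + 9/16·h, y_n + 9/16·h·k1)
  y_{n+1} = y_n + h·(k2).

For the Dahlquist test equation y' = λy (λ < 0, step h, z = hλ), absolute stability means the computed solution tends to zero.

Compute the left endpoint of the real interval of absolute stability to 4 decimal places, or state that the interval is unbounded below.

left endpoint -1.7778.

Test eqn y'=λy, z=hλ:
  k1=λy_n ⇒ h·k1=z·y_n;  k2=λ(1+9/16z)y_n ⇒ h·k2=z(1+9/16z)y_n
  y_{n+1}/y_n = 1 + z(1+9/16z) = 1 + z + 9/16z²
  ⇒ R(z) = 1 + z + 9/16z².

Solve |R(x)|<1 on ℝ⁻.
x=-1.13: |R|=0.5883
R=1: x+9/16x²=0 ⇒ x=−16/9=-1.7778; min R=1−1/(4·9/16)=0.5556>−1
Confirm numerically:
  x=-1.365: |R|=0.68306 <1
  x=-0.959: |R|=0.55832 <1
  x=-0.866: |R|=0.55585 <1
  x=-1.991: |R|=1.23880 >1
  x=-1.988: |R|=1.23508 >1
Interval (-1.7778, 0).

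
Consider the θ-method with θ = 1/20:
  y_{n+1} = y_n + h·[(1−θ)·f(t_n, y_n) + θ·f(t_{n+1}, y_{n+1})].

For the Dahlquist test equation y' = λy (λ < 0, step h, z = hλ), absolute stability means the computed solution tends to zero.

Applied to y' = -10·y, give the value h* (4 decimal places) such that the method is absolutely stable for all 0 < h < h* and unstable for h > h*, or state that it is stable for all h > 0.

(-2.2222,0); λ=-10 ⇒ h* = (20/9)/10 = 0.2222.

With y'=λy (z=hλ):
  y_{n+1} = y_n + z·[19/20·y_n + 1/20·y_{n+1}] ⇒ (1 − 1/20z)y_{n+1} = (1 + 19/20z)y_n
  so R(z) = (1 + 19/20z)/(1 − 1/20z).

Boundary: |R(x)|=1, x<0.
x=-1.72: |R|=0.5838
R=−1: 1+19/20x = −1+1/20x ⇒ -9/10x=2 ⇒ x=2/(-9/10)=-2.2222
Confirm numerically:
  x=-1.960: |R|=0.78506 <1
  x=-1.702: |R|=0.56852 <1
  x=-1.563: |R|=0.44971 <1
  x=-0.948: |R|=0.09490 <1
  x=-2.543: |R|=1.25613 >1
  x=-2.314: |R|=1.07403 >1
  x=-2.250: |R|=1.02247 >1
Stable set (-2.2222, 0).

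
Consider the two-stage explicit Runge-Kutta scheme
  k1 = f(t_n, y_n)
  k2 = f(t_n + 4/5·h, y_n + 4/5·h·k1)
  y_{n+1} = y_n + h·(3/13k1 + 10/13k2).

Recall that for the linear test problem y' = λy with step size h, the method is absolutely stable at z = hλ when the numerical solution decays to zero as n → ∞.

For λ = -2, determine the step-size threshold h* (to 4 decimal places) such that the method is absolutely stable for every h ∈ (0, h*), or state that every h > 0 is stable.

On y'=λy, z=hλ:
  k1=λy_n ⇒ h·k1=z·y_n;  k2=λ(1+4/5z)y_n ⇒ h·k2=z(1+4/5z)y_n
  y_{n+1}/y_n = 1 + 3/13z + 10/13z(1+4/5z) = 1 + z + 8/13z²
  so R(z) = 1 + z + 8/13z².

Solve |R(x)|<1 on ℝ⁻.
x=-1.29: |R|=0.7341
R=1: x+8/13x²=0 ⇒ x=−13/8=-1.6250; min R=1−1/(4·8/13)=0.5938>−1
Confirm numerically:
  x=-1.306: |R|=0.74362 <1
  x=-0.832: |R|=0.59398 <1
  x=-0.765: |R|=0.59514 <1
  x=-2.146: |R|=1.68804 >1
  x=-2.057: |R|=1.54685 >1
  x=-1.784: |R|=1.17456 >1
Stable set (-1.6250, 0).

(-1.6250,0); λ=-2 ⇒ h* = (13/8)/2 = 0.8125.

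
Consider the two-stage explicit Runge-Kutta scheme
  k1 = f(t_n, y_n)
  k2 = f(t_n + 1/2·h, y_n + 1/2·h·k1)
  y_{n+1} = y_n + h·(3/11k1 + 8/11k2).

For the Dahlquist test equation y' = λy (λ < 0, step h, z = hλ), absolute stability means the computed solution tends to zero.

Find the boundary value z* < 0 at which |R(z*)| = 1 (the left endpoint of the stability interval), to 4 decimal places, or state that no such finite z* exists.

Test eqn y'=λy, z=hλ:
  k1=λy_n ⇒ h·k1=z·y_n;  k2=λ(1+1/2z)y_n ⇒ h·k2=z(1+1/2z)y_n
  y_{n+1}/y_n = 1 + 3/11z + 8/11z(1+1/2z) = 1 + z + 4/11z²
  ⇒ R(z) = 1 + z + 4/11z².

Need |R(x)|<1, x<0.
x=-1.13: |R|=0.3343
R=1: x+4/11x²=0 ⇒ x=−11/4=-2.7500; min R=1−1/(4·4/11)=0.3125>−1
Confirm numerically:
  x=-2.055: |R|=0.48065 <1
  x=-2.002: |R|=0.45546 <1
  x=-1.289: |R|=0.31519 <1
  x=-1.122: |R|=0.33578 <1
  x=-3.288: |R|=1.64325 >1
  x=-3.049: |R|=1.33151 >1
  x=-2.805: |R|=1.05610 >1
Interval (-2.7500, 0).

z* = -2.7500.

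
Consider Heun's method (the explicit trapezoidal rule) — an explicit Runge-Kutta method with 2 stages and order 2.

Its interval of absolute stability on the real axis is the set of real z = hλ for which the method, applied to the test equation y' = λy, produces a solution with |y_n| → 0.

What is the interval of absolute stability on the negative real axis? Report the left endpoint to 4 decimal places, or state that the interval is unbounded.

z∈(-2.0000,0).

With y'=λy (z=hλ):
  order 2, 2-stage ⇒ R(z)=1+z+z^2/2
  (e.g. R(-0.47)=0.64045, |R|=0.64045)

Boundary: |R(x)|=1, x<0.
x=-0.47: |R|=0.6404
|R(-2.19)|=1.2080 |R(-1.52)|=0.6352 |R(-0.67)|=0.5544
Bisect:
  x_lo=-2.8167 |R|=2.1502  x_hi=-0.3640 |R|=0.7023
  mid=-1.59035 |R|=0.67426 →hi
  mid=-2.20354 |R|=1.22425 →lo
  mid=-1.89694 |R|=0.90225 →hi
  mid=-2.05024 |R|=1.05150 →lo
  mid=-1.97359 |R|=0.97394 →hi
  mid=-2.01192 |R|=1.01199 →lo
  mid=-1.99275 |R|=0.99278 →hi
  mid=-2.00233 |R|=1.00234 →lo
  mid=-1.99754 |R|=0.99755 →hi
  mid=-1.99994 |R|=0.99994 →hi
  ...
  [-2.00009,-1.99994] ⇒ x*=-2.0000
Interval (-2.0000, 0).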